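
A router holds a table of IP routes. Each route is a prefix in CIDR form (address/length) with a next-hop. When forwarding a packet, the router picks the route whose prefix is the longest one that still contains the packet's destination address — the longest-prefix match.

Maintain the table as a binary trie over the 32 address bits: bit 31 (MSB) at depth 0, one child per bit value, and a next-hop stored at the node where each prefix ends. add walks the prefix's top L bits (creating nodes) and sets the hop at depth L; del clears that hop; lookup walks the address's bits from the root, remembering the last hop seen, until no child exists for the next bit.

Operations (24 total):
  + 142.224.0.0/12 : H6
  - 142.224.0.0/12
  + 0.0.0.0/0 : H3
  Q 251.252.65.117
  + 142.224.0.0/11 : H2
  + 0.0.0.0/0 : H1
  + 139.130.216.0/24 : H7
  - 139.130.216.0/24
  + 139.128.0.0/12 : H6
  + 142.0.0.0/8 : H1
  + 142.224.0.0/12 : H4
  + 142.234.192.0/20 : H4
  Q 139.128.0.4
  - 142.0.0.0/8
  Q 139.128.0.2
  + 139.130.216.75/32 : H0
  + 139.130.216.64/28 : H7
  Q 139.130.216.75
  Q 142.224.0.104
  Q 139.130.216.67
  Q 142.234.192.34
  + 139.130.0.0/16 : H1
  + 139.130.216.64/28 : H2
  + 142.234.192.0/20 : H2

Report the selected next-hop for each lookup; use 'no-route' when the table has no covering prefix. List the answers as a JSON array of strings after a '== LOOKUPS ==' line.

Trace:
  add 142.224.0.0/12 -> H6 at depth 12
  - 142.224.0.0/12 clear@12
  add 0.0.0.0/0 -> H3 at depth 0
  Q 251.252.65.117: descend 1 ; hops seen [H3] ; pick H3
  add 142.224.0.0/11 -> H2 at depth 11
  add 0.0.0.0/0 -> H1 at depth 0
  add 139.130.216.0/24 -> H7 at depth 24
  - 139.130.216.0/24 clear@24
  add 139.128.0.0/12 -> H6 at depth 12
  add 142.0.0.0/8 -> H1 at depth 8
  add 142.224.0.0/12 -> H4 at depth 12
  add 142.234.192.0/20 -> H4 at depth 20
  Q 139.128.0.4: descend 10001011100000 ; hops seen [H1,H6] ; pick H6
  - 142.0.0.0/8 clear@8
  Q 139.128.0.2: descend 10001011100000 ; hops seen [H1,H6] ; pick H6
  add 139.130.216.75/32 -> H0 at depth 32
  add 139.130.216.64/28 -> H7 at depth 28
  Q 139.130.216.75: descend 10001011100000101101100001001011 ; hops seen [H1,H6,H7,H0] ; pick H0
  Q 142.224.0.104: descend 100011101110 ; hops seen [H1,H2,H4] ; pick H4
  Q 139.130.216.67: descend 1000101110000010110110000100 ; hops seen [H1,H6,H7] ; pick H7
  Q 142.234.192.34: descend 10001110111010101100 ; hops seen [H1,H2,H4,H4] ; pick H4
  add 139.130.0.0/16 -> H1 at depth 16
  add 139.130.216.64/28 -> H2 at depth 28
  add 142.234.192.0/20 -> H2 at depth 20

== LOOKUPS ==
["H3","H6","H6","H0","H4","H7","H4"]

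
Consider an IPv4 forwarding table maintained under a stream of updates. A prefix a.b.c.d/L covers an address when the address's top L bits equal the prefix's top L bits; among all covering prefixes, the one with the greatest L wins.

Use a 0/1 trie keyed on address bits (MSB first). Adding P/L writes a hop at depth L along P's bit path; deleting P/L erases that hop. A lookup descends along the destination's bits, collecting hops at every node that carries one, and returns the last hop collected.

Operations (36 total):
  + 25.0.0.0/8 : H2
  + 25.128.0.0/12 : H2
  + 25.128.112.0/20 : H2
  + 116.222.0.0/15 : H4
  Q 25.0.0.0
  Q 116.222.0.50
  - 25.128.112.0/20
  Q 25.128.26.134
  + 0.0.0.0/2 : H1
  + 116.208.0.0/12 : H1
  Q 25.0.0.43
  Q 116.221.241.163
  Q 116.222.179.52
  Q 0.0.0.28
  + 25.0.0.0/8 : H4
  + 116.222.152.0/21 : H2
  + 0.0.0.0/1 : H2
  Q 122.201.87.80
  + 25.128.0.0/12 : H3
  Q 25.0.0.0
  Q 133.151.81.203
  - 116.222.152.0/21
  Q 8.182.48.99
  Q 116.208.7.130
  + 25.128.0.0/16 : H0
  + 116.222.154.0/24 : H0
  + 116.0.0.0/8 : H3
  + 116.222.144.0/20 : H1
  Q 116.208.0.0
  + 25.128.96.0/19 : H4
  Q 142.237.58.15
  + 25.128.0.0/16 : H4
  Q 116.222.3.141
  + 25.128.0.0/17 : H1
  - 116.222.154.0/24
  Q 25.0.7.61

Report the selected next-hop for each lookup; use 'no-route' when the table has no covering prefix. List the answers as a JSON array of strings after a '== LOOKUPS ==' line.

Process each operation:
  + 25.0.0.0/8 (H2) depth=8
  + 25.128.0.0/12 (H2) depth=12
  + 25.128.112.0/20 (H2) depth=20
  + 116.222.0.0/15 (H4) depth=15
  ? 25.0.0.0  path d0:-→d1:-→d2:-→d3:-→d4:-→d5:-→d6:-→d7:-→d8:H2  best=H2
  ? 116.222.0.50  path d0:-→d1:-→d2:-→d3:-→d4:-→d5:-→d6:-→d7:-→d8:-→d9:-→d10:-→d11:-→d12:-→d13:-→d14:-→d15:H4  best=H4
  - 25.128.112.0/20 clear@20
  ? 25.128.26.134  path d0:-→d1:-→d2:-→d3:-→d4:-→d5:-→d6:-→d7:-→d8:H2→d9:-→d10:-→d11:-→d12:H2→d13:-→d14:-→d15:-→d16:-→d17:-  best=H2
  + 0.0.0.0/2 (H1) depth=2
  + 116.208.0.0/12 (H1) depth=12
  ? 25.0.0.43  path d0:-→d1:-→d2:H1→d3:-→d4:-→d5:-→d6:-→d7:-→d8:H2  best=H2
  ? 116.221.241.163  path d0:-→d1:-→d2:-→d3:-→d4:-→d5:-→d6:-→d7:-→d8:-→d9:-→d10:-→d11:-→d12:H1→d13:-→d14:-  best=H1
  ? 116.222.179.52  path d0:-→d1:-→d2:-→d3:-→d4:-→d5:-→d6:-→d7:-→d8:-→d9:-→d10:-→d11:-→d12:H1→d13:-→d14:-→d15:H4  best=H4
  ? 0.0.0.28  path d0:-→d1:-→d2:H1→d3:-  best=H1
  + 25.0.0.0/8 (H4) depth=8
  + 116.222.152.0/21 (H2) depth=21
  + 0.0.0.0/1 (H2) depth=1
  ? 122.201.87.80  path d0:-→d1:H2→d2:-→d3:-→d4:-  best=H2
  + 25.128.0.0/12 (H3) depth=12
  ? 25.0.0.0  path d0:-→d1:H2→d2:H1→d3:-→d4:-→d5:-→d6:-→d7:-→d8:H4  best=H4
  ? 133.151.81.203  path d0:-  best=no-route
  - 116.222.152.0/21 clear@21
  ? 8.182.48.99  path d0:-→d1:H2→d2:H1→d3:-  best=H1
  ? 116.208.7.130  path d0:-→d1:H2→d2:-→d3:-→d4:-→d5:-→d6:-→d7:-→d8:-→d9:-→d10:-→d11:-→d12:H1  best=H1
  + 25.128.0.0/16 (H0) depth=16
  + 116.222.154.0/24 (H0) depth=24
  + 116.0.0.0/8 (H3) depth=8
  + 116.222.144.0/20 (H1) depth=20
  ? 116.208.0.0  path d0:-→d1:H2→d2:-→d3:-→d4:-→d5:-→d6:-→d7:-→d8:H3→d9:-→d10:-→d11:-→d12:H1  best=H1
  + 25.128.96.0/19 (H4) depth=19
  ? 142.237.58.15  path d0:-  best=no-route
  + 25.128.0.0/16 (H4) depth=16
  ? 116.222.3.141  path d0:-→d1:H2→d2:-→d3:-→d4:-→d5:-→d6:-→d7:-→d8:H3→d9:-→d10:-→d11:-→d12:H1→d13:-→d14:-→d15:H4→d16:-  best=H4
  + 25.128.0.0/17 (H1) depth=17
  - 116.222.154.0/24 clear@24
  ? 25.0.7.61  path d0:-→d1:H2→d2:H1→d3:-→d4:-→d5:-→d6:-→d7:-→d8:H4  best=H4

== LOOKUPS ==
["H2","H4","H2","H2","H1","H4","H1","H2","H4","no-route","H1","H1","H1","no-route","H4","H4"]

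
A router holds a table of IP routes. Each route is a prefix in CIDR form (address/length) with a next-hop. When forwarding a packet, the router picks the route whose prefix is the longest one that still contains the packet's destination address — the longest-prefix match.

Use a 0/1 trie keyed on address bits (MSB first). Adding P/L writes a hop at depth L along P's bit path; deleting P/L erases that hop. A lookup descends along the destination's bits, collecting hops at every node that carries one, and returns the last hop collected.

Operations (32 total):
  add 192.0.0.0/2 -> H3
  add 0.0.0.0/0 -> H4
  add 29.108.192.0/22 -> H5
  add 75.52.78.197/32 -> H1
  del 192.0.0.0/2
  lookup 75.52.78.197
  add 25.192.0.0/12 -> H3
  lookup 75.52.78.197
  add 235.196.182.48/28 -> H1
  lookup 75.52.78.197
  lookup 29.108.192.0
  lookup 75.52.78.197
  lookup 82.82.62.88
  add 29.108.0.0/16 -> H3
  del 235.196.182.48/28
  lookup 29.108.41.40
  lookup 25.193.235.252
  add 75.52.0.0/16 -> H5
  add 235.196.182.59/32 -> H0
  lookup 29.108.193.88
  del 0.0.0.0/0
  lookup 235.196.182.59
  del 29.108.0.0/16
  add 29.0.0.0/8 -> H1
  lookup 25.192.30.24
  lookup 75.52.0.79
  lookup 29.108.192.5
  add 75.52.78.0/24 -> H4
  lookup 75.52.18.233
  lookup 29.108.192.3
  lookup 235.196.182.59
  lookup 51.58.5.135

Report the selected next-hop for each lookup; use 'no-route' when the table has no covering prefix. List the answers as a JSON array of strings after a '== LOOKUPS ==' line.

Apply in order:
  + 192.0.0.0/2 (H3) depth=2
  + 0.0.0.0/0 (H4) depth=0
  + 29.108.192.0/22 (H5) depth=22
  + 75.52.78.197/32 (H1) depth=32
  - 192.0.0.0/2 clear@2
  Q 75.52.78.197: descend 01001011001101000100111011000101 ; hops seen [H4,H1] ; pick H1
  + 25.192.0.0/12 (H3) depth=12
  Q 75.52.78.197: descend 01001011001101000100111011000101 ; hops seen [H4,H1] ; pick H1
  + 235.196.182.48/28 (H1) depth=28
  Q 75.52.78.197: descend 01001011001101000100111011000101 ; hops seen [H4,H1] ; pick H1
  Q 29.108.192.0: descend 0001110101101100110000 ; hops seen [H4,H5] ; pick H5
  Q 75.52.78.197: descend 01001011001101000100111011000101 ; hops seen [H4,H1] ; pick H1
  Q 82.82.62.88: descend 010 ; hops seen [H4] ; pick H4
  + 29.108.0.0/16 (H3) depth=16
  - 235.196.182.48/28 clear@28
  Q 29.108.41.40: descend 0001110101101100 ; hops seen [H4,H3] ; pick H3
  Q 25.193.235.252: descend 000110011100 ; hops seen [H4,H3] ; pick H3
  + 75.52.0.0/16 (H5) depth=16
  + 235.196.182.59/32 (H0) depth=32
  Q 29.108.193.88: descend 0001110101101100110000 ; hops seen [H4,H3,H5] ; pick H5
  - 0.0.0.0/0 clear@0
  Q 235.196.182.59: descend 11101011110001001011011000111011 ; hops seen [H0] ; pick H0
  - 29.108.0.0/16 clear@16
  + 29.0.0.0/8 (H1) depth=8
  Q 25.192.30.24: descend 000110011100 ; hops seen [H3] ; pick H3
  Q 75.52.0.79: descend 01001011001101000 ; hops seen [H5] ; pick H5
  Q 29.108.192.5: descend 0001110101101100110000 ; hops seen [H1,H5] ; pick H5
  + 75.52.78.0/24 (H4) depth=24
  Q 75.52.18.233: descend 01001011001101000 ; hops seen [H5] ; pick H5
  Q 29.108.192.3: descend 0001110101101100110000 ; hops seen [H1,H5] ; pick H5
  Q 235.196.182.59: descend 11101011110001001011011000111011 ; hops seen [H0] ; pick H0
  Q 51.58.5.135: descend 00 ; hops seen [∅] ; pick no-route

== LOOKUPS ==
["H1","H1","H1","H5","H1","H4","H3","H3","H5","H0","H3","H5","H5","H5","H5","H0","no-route"]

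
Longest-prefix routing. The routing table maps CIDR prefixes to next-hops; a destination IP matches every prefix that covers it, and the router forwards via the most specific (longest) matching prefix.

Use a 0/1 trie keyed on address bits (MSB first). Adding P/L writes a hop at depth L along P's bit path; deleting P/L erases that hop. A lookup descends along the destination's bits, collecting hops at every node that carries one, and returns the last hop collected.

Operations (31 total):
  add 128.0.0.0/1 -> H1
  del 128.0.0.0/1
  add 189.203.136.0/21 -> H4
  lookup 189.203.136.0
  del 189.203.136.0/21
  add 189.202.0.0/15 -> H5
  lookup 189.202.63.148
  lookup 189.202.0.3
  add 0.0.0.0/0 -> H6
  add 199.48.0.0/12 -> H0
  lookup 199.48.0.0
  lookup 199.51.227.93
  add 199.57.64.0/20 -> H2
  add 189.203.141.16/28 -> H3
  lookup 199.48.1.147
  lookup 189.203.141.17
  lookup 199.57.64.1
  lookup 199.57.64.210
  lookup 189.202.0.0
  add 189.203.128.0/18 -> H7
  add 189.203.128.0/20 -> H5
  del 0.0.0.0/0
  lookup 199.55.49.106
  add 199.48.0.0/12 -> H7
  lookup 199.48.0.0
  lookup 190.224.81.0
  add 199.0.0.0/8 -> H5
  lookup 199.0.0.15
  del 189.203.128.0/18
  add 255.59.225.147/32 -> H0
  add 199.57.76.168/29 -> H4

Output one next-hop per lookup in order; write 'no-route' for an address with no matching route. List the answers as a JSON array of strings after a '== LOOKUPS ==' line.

Process each operation:
  + 128.0.0.0/1 (H1) depth=1
  del 128.0.0.0/1 (clear depth 1)
  + 189.203.136.0/21 (H4) depth=21
  lookup 189.203.136.0: bits 101111011100101110001 walk d0:-→d1:-→d2:-→d3:-→d4:-→d5:-→d6:-→d7:-→d8:-→d9:-→d10:-→d11:-→d12:-→d13:-→d14:-→d15:-→d16:-→d17:-→d18:-→d19:-→d20:-→d21:H4 -> H4
  del 189.203.136.0/21 (clear depth 21)
  + 189.202.0.0/15 (H5) depth=15
  lookup 189.202.63.148: bits 101111011100101 walk d0:-→d1:-→d2:-→d3:-→d4:-→d5:-→d6:-→d7:-→d8:-→d9:-→d10:-→d11:-→d12:-→d13:-→d14:-→d15:H5 -> H5
  lookup 189.202.0.3: bits 101111011100101 walk d0:-→d1:-→d2:-→d3:-→d4:-→d5:-→d6:-→d7:-→d8:-→d9:-→d10:-→d11:-→d12:-→d13:-→d14:-→d15:H5 -> H5
  + 0.0.0.0/0 (H6) depth=0
  + 199.48.0.0/12 (H0) depth=12
  lookup 199.48.0.0: bits 110001110011 walk d0:H6→d1:-→d2:-→d3:-→d4:-→d5:-→d6:-→d7:-→d8:-→d9:-→d10:-→d11:-→d12:H0 -> H0
  lookup 199.51.227.93: bits 110001110011 walk d0:H6→d1:-→d2:-→d3:-→d4:-→d5:-→d6:-→d7:-→d8:-→d9:-→d10:-→d11:-→d12:H0 -> H0
  + 199.57.64.0/20 (H2) depth=20
  + 189.203.141.16/28 (H3) depth=28
  lookup 199.48.1.147: bits 110001110011 walk d0:H6→d1:-→d2:-→d3:-→d4:-→d5:-→d6:-→d7:-→d8:-→d9:-→d10:-→d11:-→d12:H0 -> H0
  lookup 189.203.141.17: bits 1011110111001011100011010001 walk d0:H6→d1:-→d2:-→d3:-→d4:-→d5:-→d6:-→d7:-→d8:-→d9:-→d10:-→d11:-→d12:-→d13:-→d14:-→d15:H5→d16:-→d17:-→d18:-→d19:-→d20:-→d21:-→d22:-→d23:-→d24:-→d25:-→d26:-→d27:-→d28:H3 -> H3
  lookup 199.57.64.1: bits 11000111001110010100 walk d0:H6→d1:-→d2:-→d3:-→d4:-→d5:-→d6:-→d7:-→d8:-→d9:-→d10:-→d11:-→d12:H0→d13:-→d14:-→d15:-→d16:-→d17:-→d18:-→d19:-→d20:H2 -> H2
  lookup 199.57.64.210: bits 11000111001110010100 walk d0:H6→d1:-→d2:-→d3:-→d4:-→d5:-→d6:-→d7:-→d8:-→d9:-→d10:-→d11:-→d12:H0→d13:-→d14:-→d15:-→d16:-→d17:-→d18:-→d19:-→d20:H2 -> H2
  lookup 189.202.0.0: bits 101111011100101 walk d0:H6→d1:-→d2:-→d3:-→d4:-→d5:-→d6:-→d7:-→d8:-→d9:-→d10:-→d11:-→d12:-→d13:-→d14:-→d15:H5 -> H5
  + 189.203.128.0/18 (H7) depth=18
  + 189.203.128.0/20 (H5) depth=20
  del 0.0.0.0/0 (clear depth 0)
  lookup 199.55.49.106: bits 110001110011 walk d0:-→d1:-→d2:-→d3:-→d4:-→d5:-→d6:-→d7:-→d8:-→d9:-→d10:-→d11:-→d12:H0 -> H0
  + 199.48.0.0/12 (H7) depth=12
  lookup 199.48.0.0: bits 110001110011 walk d0:-→d1:-→d2:-→d3:-→d4:-→d5:-→d6:-→d7:-→d8:-→d9:-→d10:-→d11:-→d12:H7 -> H7
  lookup 190.224.81.0: bits 101111 walk d0:-→d1:-→d2:-→d3:-→d4:-→d5:-→d6:- -> no-route
  + 199.0.0.0/8 (H5) depth=8
  lookup 199.0.0.15: bits 1100011100 walk d0:-→d1:-→d2:-→d3:-→d4:-→d5:-→d6:-→d7:-→d8:H5→d9:-→d10:- -> H5
  del 189.203.128.0/18 (clear depth 18)
  + 255.59.225.147/32 (H0) depth=32
  + 199.57.76.168/29 (H4) depth=29

== LOOKUPS ==
["H4","H5","H5","H0","H0","H0","H3","H2","H2","H5","H0","H7","no-route","H5"]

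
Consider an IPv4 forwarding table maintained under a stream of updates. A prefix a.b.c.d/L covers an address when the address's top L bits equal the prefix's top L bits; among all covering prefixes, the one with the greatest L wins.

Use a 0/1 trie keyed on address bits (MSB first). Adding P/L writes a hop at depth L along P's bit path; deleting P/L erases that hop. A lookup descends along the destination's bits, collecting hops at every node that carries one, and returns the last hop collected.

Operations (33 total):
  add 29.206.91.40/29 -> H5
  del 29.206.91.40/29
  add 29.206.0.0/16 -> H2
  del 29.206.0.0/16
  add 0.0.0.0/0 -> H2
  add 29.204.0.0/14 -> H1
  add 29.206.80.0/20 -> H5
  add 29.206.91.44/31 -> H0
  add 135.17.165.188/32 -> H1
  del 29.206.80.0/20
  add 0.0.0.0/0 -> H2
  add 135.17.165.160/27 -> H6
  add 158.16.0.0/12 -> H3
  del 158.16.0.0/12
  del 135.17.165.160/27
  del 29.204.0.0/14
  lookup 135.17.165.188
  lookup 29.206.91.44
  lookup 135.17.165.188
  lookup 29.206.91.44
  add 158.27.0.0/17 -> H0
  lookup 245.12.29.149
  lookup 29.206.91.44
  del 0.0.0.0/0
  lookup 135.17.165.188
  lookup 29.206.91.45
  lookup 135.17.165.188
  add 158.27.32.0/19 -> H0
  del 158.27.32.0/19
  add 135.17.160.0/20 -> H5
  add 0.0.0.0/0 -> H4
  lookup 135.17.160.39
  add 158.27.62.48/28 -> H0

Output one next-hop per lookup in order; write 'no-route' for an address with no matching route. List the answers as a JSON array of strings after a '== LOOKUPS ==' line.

Apply in order:
  + 29.206.91.40/29 (H5) depth=29
  - 29.206.91.40/29 clear@29
  + 29.206.0.0/16 (H2) depth=16
  - 29.206.0.0/16 clear@16
  + 0.0.0.0/0 (H2) depth=0
  + 29.204.0.0/14 (H1) depth=14
  + 29.206.80.0/20 (H5) depth=20
  + 29.206.91.44/31 (H0) depth=31
  + 135.17.165.188/32 (H1) depth=32
  - 29.206.80.0/20 clear@20
  + 0.0.0.0/0 (H2) depth=0
  + 135.17.165.160/27 (H6) depth=27
  + 158.16.0.0/12 (H3) depth=12
  - 158.16.0.0/12 clear@12
  - 135.17.165.160/27 clear@27
  - 29.204.0.0/14 clear@14
  Q 135.17.165.188: descend 10000111000100011010010110111100 ; hops seen [H2,H1] ; pick H1
  Q 29.206.91.44: descend 0001110111001110010110110010110 ; hops seen [H2,H0] ; pick H0
  Q 135.17.165.188: descend 10000111000100011010010110111100 ; hops seen [H2,H1] ; pick H1
  Q 29.206.91.44: descend 0001110111001110010110110010110 ; hops seen [H2,H0] ; pick H0
  + 158.27.0.0/17 (H0) depth=17
  Q 245.12.29.149: descend 1 ; hops seen [H2] ; pick H2
  Q 29.206.91.44: descend 0001110111001110010110110010110 ; hops seen [H2,H0] ; pick H0
  - 0.0.0.0/0 clear@0
  Q 135.17.165.188: descend 10000111000100011010010110111100 ; hops seen [H1] ; pick H1
  Q 29.206.91.45: descend 0001110111001110010110110010110 ; hops seen [H0] ; pick H0
  Q 135.17.165.188: descend 10000111000100011010010110111100 ; hops seen [H1] ; pick H1
  + 158.27.32.0/19 (H0) depth=19
  - 158.27.32.0/19 clear@19
  + 135.17.160.0/20 (H5) depth=20
  + 0.0.0.0/0 (H4) depth=0
  Q 135.17.160.39: descend 100001110001000110100 ; hops seen [H4,H5] ; pick H5
  + 158.27.62.48/28 (H0) depth=28

== LOOKUPS ==
["H1","H0","H1","H0","H2","H0","H1","H0","H1","H5"]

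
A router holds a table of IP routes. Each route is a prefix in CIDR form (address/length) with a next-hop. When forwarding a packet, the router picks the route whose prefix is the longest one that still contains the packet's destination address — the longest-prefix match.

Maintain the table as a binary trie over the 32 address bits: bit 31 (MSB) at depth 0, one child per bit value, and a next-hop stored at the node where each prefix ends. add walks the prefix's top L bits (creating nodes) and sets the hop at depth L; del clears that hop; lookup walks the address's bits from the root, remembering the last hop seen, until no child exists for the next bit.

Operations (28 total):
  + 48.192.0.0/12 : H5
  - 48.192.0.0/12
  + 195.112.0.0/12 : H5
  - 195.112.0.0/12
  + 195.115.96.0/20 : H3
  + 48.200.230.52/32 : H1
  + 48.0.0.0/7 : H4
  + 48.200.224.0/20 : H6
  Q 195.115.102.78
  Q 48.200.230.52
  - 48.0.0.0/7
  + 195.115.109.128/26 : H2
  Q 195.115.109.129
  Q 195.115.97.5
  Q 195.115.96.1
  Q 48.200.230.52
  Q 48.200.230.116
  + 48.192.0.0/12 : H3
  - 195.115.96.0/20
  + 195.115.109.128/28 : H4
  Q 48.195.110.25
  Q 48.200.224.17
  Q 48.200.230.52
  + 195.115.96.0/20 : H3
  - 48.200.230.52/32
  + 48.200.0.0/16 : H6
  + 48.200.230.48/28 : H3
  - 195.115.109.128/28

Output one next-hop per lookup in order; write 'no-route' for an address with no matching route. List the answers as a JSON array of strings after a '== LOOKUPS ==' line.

Apply in order:
  add 48.192.0.0/12 -> H5 at depth 12
  - 48.192.0.0/12 clear@12
  add 195.112.0.0/12 -> H5 at depth 12
  - 195.112.0.0/12 clear@12
  add 195.115.96.0/20 -> H3 at depth 20
  add 48.200.230.52/32 -> H1 at depth 32
  add 48.0.0.0/7 -> H4 at depth 7
  add 48.200.224.0/20 -> H6 at depth 20
  lookup 195.115.102.78: bits 11000011011100110110 walk d0:-→d1:-→d2:-→d3:-→d4:-→d5:-→d6:-→d7:-→d8:-→d9:-→d10:-→d11:-→d12:-→d13:-→d14:-→d15:-→d16:-→d17:-→d18:-→d19:-→d20:H3 -> H3
  lookup 48.200.230.52: bits 00110000110010001110011000110100 walk d0:-→d1:-→d2:-→d3:-→d4:-→d5:-→d6:-→d7:H4→d8:-→d9:-→d10:-→d11:-→d12:-→d13:-→d14:-→d15:-→d16:-→d17:-→d18:-→d19:-→d20:H6→d21:-→d22:-→d23:-→d24:-→d25:-→d26:-→d27:-→d28:-→d29:-→d30:-→d31:-→d32:H1 -> H1
  - 48.0.0.0/7 clear@7
  add 195.115.109.128/26 -> H2 at depth 26
  lookup 195.115.109.129: bits 11000011011100110110110110 walk d0:-→d1:-→d2:-→d3:-→d4:-→d5:-→d6:-→d7:-→d8:-→d9:-→d10:-→d11:-→d12:-→d13:-→d14:-→d15:-→d16:-→d17:-→d18:-→d19:-→d20:H3→d21:-→d22:-→d23:-→d24:-→d25:-→d26:H2 -> H2
  lookup 195.115.97.5: bits 11000011011100110110 walk d0:-→d1:-→d2:-→d3:-→d4:-→d5:-→d6:-→d7:-→d8:-→d9:-→d10:-→d11:-→d12:-→d13:-→d14:-→d15:-→d16:-→d17:-→d18:-→d19:-→d20:H3 -> H3
  lookup 195.115.96.1: bits 11000011011100110110 walk d0:-→d1:-→d2:-→d3:-→d4:-→d5:-→d6:-→d7:-→d8:-→d9:-→d10:-→d11:-→d12:-→d13:-→d14:-→d15:-→d16:-→d17:-→d18:-→d19:-→d20:H3 -> H3
  lookup 48.200.230.52: bits 00110000110010001110011000110100 walk d0:-→d1:-→d2:-→d3:-→d4:-→d5:-→d6:-→d7:-→d8:-→d9:-→d10:-→d11:-→d12:-→d13:-→d14:-→d15:-→d16:-→d17:-→d18:-→d19:-→d20:H6→d21:-→d22:-→d23:-→d24:-→d25:-→d26:-→d27:-→d28:-→d29:-→d30:-→d31:-→d32:H1 -> H1
  lookup 48.200.230.116: bits 0011000011001000111001100 walk d0:-→d1:-→d2:-→d3:-→d4:-→d5:-→d6:-→d7:-→d8:-→d9:-→d10:-→d11:-→d12:-→d13:-→d14:-→d15:-→d16:-→d17:-→d18:-→d19:-→d20:H6→d21:-→d22:-→d23:-→d24:-→d25:- -> H6
  add 48.192.0.0/12 -> H3 at depth 12
  - 195.115.96.0/20 clear@20
  add 195.115.109.128/28 -> H4 at depth 28
  lookup 48.195.110.25: bits 001100001100 walk d0:-→d1:-→d2:-→d3:-→d4:-→d5:-→d6:-→d7:-→d8:-→d9:-→d10:-→d11:-→d12:H3 -> H3
  lookup 48.200.224.17: bits 001100001100100011100 walk d0:-→d1:-→d2:-→d3:-→d4:-→d5:-→d6:-→d7:-→d8:-→d9:-→d10:-→d11:-→d12:H3→d13:-→d14:-→d15:-→d16:-→d17:-→d18:-→d19:-→d20:H6→d21:- -> H6
  lookup 48.200.230.52: bits 00110000110010001110011000110100 walk d0:-→d1:-→d2:-→d3:-→d4:-→d5:-→d6:-→d7:-→d8:-→d9:-→d10:-→d11:-→d12:H3→d13:-→d14:-→d15:-→d16:-→d17:-→d18:-→d19:-→d20:H6→d21:-→d22:-→d23:-→d24:-→d25:-→d26:-→d27:-→d28:-→d29:-→d30:-→d31:-→d32:H1 -> H1
  add 195.115.96.0/20 -> H3 at depth 20
  - 48.200.230.52/32 clear@32
  add 48.200.0.0/16 -> H6 at depth 16
  add 48.200.230.48/28 -> H3 at depth 28
  - 195.115.109.128/28 clear@28

== LOOKUPS ==
["H3","H1","H2","H3","H3","H1","H6","H3","H6","H1"]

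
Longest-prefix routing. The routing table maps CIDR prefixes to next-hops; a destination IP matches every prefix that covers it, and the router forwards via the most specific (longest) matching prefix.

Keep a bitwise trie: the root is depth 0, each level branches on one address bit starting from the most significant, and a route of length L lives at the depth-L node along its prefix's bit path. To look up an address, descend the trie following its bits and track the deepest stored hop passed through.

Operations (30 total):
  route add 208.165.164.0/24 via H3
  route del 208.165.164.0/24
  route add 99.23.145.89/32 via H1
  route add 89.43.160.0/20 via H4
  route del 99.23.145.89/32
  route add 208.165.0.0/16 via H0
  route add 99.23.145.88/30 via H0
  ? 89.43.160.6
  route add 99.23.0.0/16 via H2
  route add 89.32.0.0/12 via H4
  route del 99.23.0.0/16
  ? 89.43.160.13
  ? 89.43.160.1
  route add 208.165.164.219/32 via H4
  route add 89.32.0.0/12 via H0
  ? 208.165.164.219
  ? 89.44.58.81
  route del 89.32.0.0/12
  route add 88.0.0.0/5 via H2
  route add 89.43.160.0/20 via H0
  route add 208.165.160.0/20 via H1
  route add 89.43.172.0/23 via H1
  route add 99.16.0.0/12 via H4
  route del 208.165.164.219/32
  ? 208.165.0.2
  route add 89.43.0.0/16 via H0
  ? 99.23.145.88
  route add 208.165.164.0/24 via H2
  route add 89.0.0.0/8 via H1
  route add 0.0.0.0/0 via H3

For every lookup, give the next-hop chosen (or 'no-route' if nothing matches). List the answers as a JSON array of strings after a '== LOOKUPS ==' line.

Trace:
  add 208.165.164.0/24 -> H3 at depth 24
  del 208.165.164.0/24 (clear depth 24)
  add 99.23.145.89/32 -> H1 at depth 32
  add 89.43.160.0/20 -> H4 at depth 20
  del 99.23.145.89/32 (clear depth 32)
  add 208.165.0.0/16 -> H0 at depth 16
  add 99.23.145.88/30 -> H0 at depth 30
  lookup 89.43.160.6: bits 01011001001010111010 walk d0:-→d1:-→d2:-→d3:-→d4:-→d5:-→d6:-→d7:-→d8:-→d9:-→d10:-→d11:-→d12:-→d13:-→d14:-→d15:-→d16:-→d17:-→d18:-→d19:-→d20:H4 -> H4
  add 99.23.0.0/16 -> H2 at depth 16
  add 89.32.0.0/12 -> H4 at depth 12
  del 99.23.0.0/16 (clear depth 16)
  lookup 89.43.160.13: bits 01011001001010111010 walk d0:-→d1:-→d2:-→d3:-→d4:-→d5:-→d6:-→d7:-→d8:-→d9:-→d10:-→d11:-→d12:H4→d13:-→d14:-→d15:-→d16:-→d17:-→d18:-→d19:-→d20:H4 -> H4
  lookup 89.43.160.1: bits 01011001001010111010 walk d0:-→d1:-→d2:-→d3:-→d4:-→d5:-→d6:-→d7:-→d8:-→d9:-→d10:-→d11:-→d12:H4→d13:-→d14:-→d15:-→d16:-→d17:-→d18:-→d19:-→d20:H4 -> H4
  add 208.165.164.219/32 -> H4 at depth 32
  add 89.32.0.0/12 -> H0 at depth 12
  lookup 208.165.164.219: bits 11010000101001011010010011011011 walk d0:-→d1:-→d2:-→d3:-→d4:-→d5:-→d6:-→d7:-→d8:-→d9:-→d10:-→d11:-→d12:-→d13:-→d14:-→d15:-→d16:H0→d17:-→d18:-→d19:-→d20:-→d21:-→d22:-→d23:-→d24:-→d25:-→d26:-→d27:-→d28:-→d29:-→d30:-→d31:-→d32:H4 -> H4
  lookup 89.44.58.81: bits 0101100100101 walk d0:-→d1:-→d2:-→d3:-→d4:-→d5:-→d6:-→d7:-→d8:-→d9:-→d10:-→d11:-→d12:H0→d13:- -> H0
  del 89.32.0.0/12 (clear depth 12)
  add 88.0.0.0/5 -> H2 at depth 5
  add 89.43.160.0/20 -> H0 at depth 20
  add 208.165.160.0/20 -> H1 at depth 20
  add 89.43.172.0/23 -> H1 at depth 23
  add 99.16.0.0/12 -> H4 at depth 12
  del 208.165.164.219/32 (clear depth 32)
  lookup 208.165.0.2: bits 1101000010100101 walk d0:-→d1:-→d2:-→d3:-→d4:-→d5:-→d6:-→d7:-→d8:-→d9:-→d10:-→d11:-→d12:-→d13:-→d14:-→d15:-→d16:H0 -> H0
  add 89.43.0.0/16 -> H0 at depth 16
  lookup 99.23.145.88: bits 0110001100010111100100010101100 walk d0:-→d1:-→d2:-→d3:-→d4:-→d5:-→d6:-→d7:-→d8:-→d9:-→d10:-→d11:-→d12:H4→d13:-→d14:-→d15:-→d16:-→d17:-→d18:-→d19:-→d20:-→d21:-→d22:-→d23:-→d24:-→d25:-→d26:-→d27:-→d28:-→d29:-→d30:H0→d31:- -> H0
  add 208.165.164.0/24 -> H2 at depth 24
  add 89.0.0.0/8 -> H1 at depth 8
  add 0.0.0.0/0 -> H3 at depth 0

== LOOKUPS ==
["H4","H4","H4","H4","H0","H0","H0"]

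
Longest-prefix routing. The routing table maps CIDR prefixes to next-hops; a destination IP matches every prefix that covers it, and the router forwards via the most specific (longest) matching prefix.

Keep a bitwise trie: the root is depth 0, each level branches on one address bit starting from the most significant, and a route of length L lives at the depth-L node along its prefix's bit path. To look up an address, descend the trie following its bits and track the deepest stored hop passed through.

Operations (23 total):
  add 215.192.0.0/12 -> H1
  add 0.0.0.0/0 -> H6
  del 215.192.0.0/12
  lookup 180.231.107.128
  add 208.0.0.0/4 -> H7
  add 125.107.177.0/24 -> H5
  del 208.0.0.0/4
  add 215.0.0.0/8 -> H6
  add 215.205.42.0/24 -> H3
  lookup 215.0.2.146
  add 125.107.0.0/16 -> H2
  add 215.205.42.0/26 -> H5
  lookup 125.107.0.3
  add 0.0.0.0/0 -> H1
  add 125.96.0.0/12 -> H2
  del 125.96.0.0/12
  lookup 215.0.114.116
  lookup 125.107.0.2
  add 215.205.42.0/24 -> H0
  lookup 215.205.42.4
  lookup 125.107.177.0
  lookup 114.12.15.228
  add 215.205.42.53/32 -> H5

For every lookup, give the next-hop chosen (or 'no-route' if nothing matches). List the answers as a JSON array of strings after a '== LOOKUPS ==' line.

Apply in order:
  + 215.192.0.0/12 (H1) depth=12
  + 0.0.0.0/0 (H6) depth=0
  - 215.192.0.0/12 clear@12
  Q 180.231.107.128: descend 1 ; hops seen [H6] ; pick H6
  + 208.0.0.0/4 (H7) depth=4
  + 125.107.177.0/24 (H5) depth=24
  - 208.0.0.0/4 clear@4
  + 215.0.0.0/8 (H6) depth=8
  + 215.205.42.0/24 (H3) depth=24
  Q 215.0.2.146: descend 11010111 ; hops seen [H6,H6] ; pick H6
  + 125.107.0.0/16 (H2) depth=16
  + 215.205.42.0/26 (H5) depth=26
  Q 125.107.0.3: descend 0111110101101011 ; hops seen [H6,H2] ; pick H2
  + 0.0.0.0/0 (H1) depth=0
  + 125.96.0.0/12 (H2) depth=12
  - 125.96.0.0/12 clear@12
  Q 215.0.114.116: descend 11010111 ; hops seen [H1,H6] ; pick H6
  Q 125.107.0.2: descend 0111110101101011 ; hops seen [H1,H2] ; pick H2
  + 215.205.42.0/24 (H0) depth=24
  Q 215.205.42.4: descend 11010111110011010010101000 ; hops seen [H1,H6,H0,H5] ; pick H5
  Q 125.107.177.0: descend 011111010110101110110001 ; hops seen [H1,H2,H5] ; pick H5
  Q 114.12.15.228: descend 0111 ; hops seen [H1] ; pick H1
  + 215.205.42.53/32 (H5) depth=32

== LOOKUPS ==
["H6","H6","H2","H6","H2","H5","H5","H1"]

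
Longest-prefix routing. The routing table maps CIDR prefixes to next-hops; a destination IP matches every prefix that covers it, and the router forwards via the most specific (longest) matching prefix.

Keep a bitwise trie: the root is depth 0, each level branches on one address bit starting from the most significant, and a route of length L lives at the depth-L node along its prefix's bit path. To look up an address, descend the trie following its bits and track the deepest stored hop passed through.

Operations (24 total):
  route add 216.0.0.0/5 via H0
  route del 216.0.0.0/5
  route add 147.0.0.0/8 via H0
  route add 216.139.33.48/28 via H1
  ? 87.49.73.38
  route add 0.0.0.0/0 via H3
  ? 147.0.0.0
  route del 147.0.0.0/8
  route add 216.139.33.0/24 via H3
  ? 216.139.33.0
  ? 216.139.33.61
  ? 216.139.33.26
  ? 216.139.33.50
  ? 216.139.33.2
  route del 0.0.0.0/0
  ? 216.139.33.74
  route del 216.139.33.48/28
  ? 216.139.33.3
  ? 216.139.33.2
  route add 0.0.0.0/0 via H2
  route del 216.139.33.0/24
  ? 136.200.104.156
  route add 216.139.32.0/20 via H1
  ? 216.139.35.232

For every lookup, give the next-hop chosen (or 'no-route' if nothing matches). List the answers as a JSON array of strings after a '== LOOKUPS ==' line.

Apply in order:
  + 216.0.0.0/5 (H0) depth=5
  - 216.0.0.0/5 clear@5
  + 147.0.0.0/8 (H0) depth=8
  + 216.139.33.48/28 (H1) depth=28
  ? 87.49.73.38  path d0:-  best=no-route
  + 0.0.0.0/0 (H3) depth=0
  ? 147.0.0.0  path d0:H3→d1:-→d2:-→d3:-→d4:-→d5:-→d6:-→d7:-→d8:H0  best=H0
  - 147.0.0.0/8 clear@8
  + 216.139.33.0/24 (H3) depth=24
  ? 216.139.33.0  path d0:H3→d1:-→d2:-→d3:-→d4:-→d5:-→d6:-→d7:-→d8:-→d9:-→d10:-→d11:-→d12:-→d13:-→d14:-→d15:-→d16:-→d17:-→d18:-→d19:-→d20:-→d21:-→d22:-→d23:-→d24:H3→d25:-→d26:-  best=H3
  ? 216.139.33.61  path d0:H3→d1:-→d2:-→d3:-→d4:-→d5:-→d6:-→d7:-→d8:-→d9:-→d10:-→d11:-→d12:-→d13:-→d14:-→d15:-→d16:-→d17:-→d18:-→d19:-→d20:-→d21:-→d22:-→d23:-→d24:H3→d25:-→d26:-→d27:-→d28:H1  best=H1
  ? 216.139.33.26  path d0:H3→d1:-→d2:-→d3:-→d4:-→d5:-→d6:-→d7:-→d8:-→d9:-→d10:-→d11:-→d12:-→d13:-→d14:-→d15:-→d16:-→d17:-→d18:-→d19:-→d20:-→d21:-→d22:-→d23:-→d24:H3→d25:-→d26:-  best=H3
  ? 216.139.33.50  path d0:H3→d1:-→d2:-→d3:-→d4:-→d5:-→d6:-→d7:-→d8:-→d9:-→d10:-→d11:-→d12:-→d13:-→d14:-→d15:-→d16:-→d17:-→d18:-→d19:-→d20:-→d21:-→d22:-→d23:-→d24:H3→d25:-→d26:-→d27:-→d28:H1  best=H1
  ? 216.139.33.2  path d0:H3→d1:-→d2:-→d3:-→d4:-→d5:-→d6:-→d7:-→d8:-→d9:-→d10:-→d11:-→d12:-→d13:-→d14:-→d15:-→d16:-→d17:-→d18:-→d19:-→d20:-→d21:-→d22:-→d23:-→d24:H3→d25:-→d26:-  best=H3
  - 0.0.0.0/0 clear@0
  ? 216.139.33.74  path d0:-→d1:-→d2:-→d3:-→d4:-→d5:-→d6:-→d7:-→d8:-→d9:-→d10:-→d11:-→d12:-→d13:-→d14:-→d15:-→d16:-→d17:-→d18:-→d19:-→d20:-→d21:-→d22:-→d23:-→d24:H3→d25:-  best=H3
  - 216.139.33.48/28 clear@28
  ? 216.139.33.3  path d0:-→d1:-→d2:-→d3:-→d4:-→d5:-→d6:-→d7:-→d8:-→d9:-→d10:-→d11:-→d12:-→d13:-→d14:-→d15:-→d16:-→d17:-→d18:-→d19:-→d20:-→d21:-→d22:-→d23:-→d24:H3→d25:-→d26:-  best=H3
  ? 216.139.33.2  path d0:-→d1:-→d2:-→d3:-→d4:-→d5:-→d6:-→d7:-→d8:-→d9:-→d10:-→d11:-→d12:-→d13:-→d14:-→d15:-→d16:-→d17:-→d18:-→d19:-→d20:-→d21:-→d22:-→d23:-→d24:H3→d25:-→d26:-  best=H3
  + 0.0.0.0/0 (H2) depth=0
  - 216.139.33.0/24 clear@24
  ? 136.200.104.156  path d0:H2→d1:-→d2:-→d3:-  best=H2
  + 216.139.32.0/20 (H1) depth=20
  ? 216.139.35.232  path d0:H2→d1:-→d2:-→d3:-→d4:-→d5:-→d6:-→d7:-→d8:-→d9:-→d10:-→d11:-→d12:-→d13:-→d14:-→d15:-→d16:-→d17:-→d18:-→d19:-→d20:H1→d21:-→d22:-  best=H1

== LOOKUPS ==
["no-route","H0","H3","H1","H3","H1","H3","H3","H3","H3","H2","H1"]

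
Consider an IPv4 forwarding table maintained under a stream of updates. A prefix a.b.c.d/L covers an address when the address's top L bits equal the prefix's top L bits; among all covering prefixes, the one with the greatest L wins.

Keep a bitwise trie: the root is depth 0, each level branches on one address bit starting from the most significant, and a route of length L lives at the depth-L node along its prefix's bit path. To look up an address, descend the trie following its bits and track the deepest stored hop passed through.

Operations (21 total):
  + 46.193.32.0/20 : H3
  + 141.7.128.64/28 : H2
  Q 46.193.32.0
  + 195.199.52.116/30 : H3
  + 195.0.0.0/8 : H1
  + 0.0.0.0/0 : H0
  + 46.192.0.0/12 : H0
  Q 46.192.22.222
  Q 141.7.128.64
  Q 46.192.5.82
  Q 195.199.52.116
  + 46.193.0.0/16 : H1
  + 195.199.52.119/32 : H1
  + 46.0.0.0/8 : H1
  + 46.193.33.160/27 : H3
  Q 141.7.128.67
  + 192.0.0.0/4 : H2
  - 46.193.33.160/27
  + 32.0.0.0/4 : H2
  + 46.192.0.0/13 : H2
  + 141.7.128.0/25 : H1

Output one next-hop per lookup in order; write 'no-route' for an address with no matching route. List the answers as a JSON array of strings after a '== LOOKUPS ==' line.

Apply in order:
  + 46.193.32.0/20 (H3) depth=20
  + 141.7.128.64/28 (H2) depth=28
  ? 46.193.32.0  path d0:-→d1:-→d2:-→d3:-→d4:-→d5:-→d6:-→d7:-→d8:-→d9:-→d10:-→d11:-→d12:-→d13:-→d14:-→d15:-→d16:-→d17:-→d18:-→d19:-→d20:H3  best=H3
  + 195.199.52.116/30 (H3) depth=30
  + 195.0.0.0/8 (H1) depth=8
  + 0.0.0.0/0 (H0) depth=0
  + 46.192.0.0/12 (H0) depth=12
  ? 46.192.22.222  path d0:H0→d1:-→d2:-→d3:-→d4:-→d5:-→d6:-→d7:-→d8:-→d9:-→d10:-→d11:-→d12:H0→d13:-→d14:-→d15:-  best=H0
  ? 141.7.128.64  path d0:H0→d1:-→d2:-→d3:-→d4:-→d5:-→d6:-→d7:-→d8:-→d9:-→d10:-→d11:-→d12:-→d13:-→d14:-→d15:-→d16:-→d17:-→d18:-→d19:-→d20:-→d21:-→d22:-→d23:-→d24:-→d25:-→d26:-→d27:-→d28:H2  best=H2
  ? 46.192.5.82  path d0:H0→d1:-→d2:-→d3:-→d4:-→d5:-→d6:-→d7:-→d8:-→d9:-→d10:-→d11:-→d12:H0→d13:-→d14:-→d15:-  best=H0
  ? 195.199.52.116  path d0:H0→d1:-→d2:-→d3:-→d4:-→d5:-→d6:-→d7:-→d8:H1→d9:-→d10:-→d11:-→d12:-→d13:-→d14:-→d15:-→d16:-→d17:-→d18:-→d19:-→d20:-→d21:-→d22:-→d23:-→d24:-→d25:-→d26:-→d27:-→d28:-→d29:-→d30:H3  best=H3
  + 46.193.0.0/16 (H1) depth=16
  + 195.199.52.119/32 (H1) depth=32
  + 46.0.0.0/8 (H1) depth=8
  + 46.193.33.160/27 (H3) depth=27
  ? 141.7.128.67  path d0:H0→d1:-→d2:-→d3:-→d4:-→d5:-→d6:-→d7:-→d8:-→d9:-→d10:-→d11:-→d12:-→d13:-→d14:-→d15:-→d16:-→d17:-→d18:-→d19:-→d20:-→d21:-→d22:-→d23:-→d24:-→d25:-→d26:-→d27:-→d28:H2  best=H2
  + 192.0.0.0/4 (H2) depth=4
  - 46.193.33.160/27 clear@27
  + 32.0.0.0/4 (H2) depth=4
  + 46.192.0.0/13 (H2) depth=13
  + 141.7.128.0/25 (H1) depth=25

== LOOKUPS ==
["H3","H0","H2","H0","H3","H2"]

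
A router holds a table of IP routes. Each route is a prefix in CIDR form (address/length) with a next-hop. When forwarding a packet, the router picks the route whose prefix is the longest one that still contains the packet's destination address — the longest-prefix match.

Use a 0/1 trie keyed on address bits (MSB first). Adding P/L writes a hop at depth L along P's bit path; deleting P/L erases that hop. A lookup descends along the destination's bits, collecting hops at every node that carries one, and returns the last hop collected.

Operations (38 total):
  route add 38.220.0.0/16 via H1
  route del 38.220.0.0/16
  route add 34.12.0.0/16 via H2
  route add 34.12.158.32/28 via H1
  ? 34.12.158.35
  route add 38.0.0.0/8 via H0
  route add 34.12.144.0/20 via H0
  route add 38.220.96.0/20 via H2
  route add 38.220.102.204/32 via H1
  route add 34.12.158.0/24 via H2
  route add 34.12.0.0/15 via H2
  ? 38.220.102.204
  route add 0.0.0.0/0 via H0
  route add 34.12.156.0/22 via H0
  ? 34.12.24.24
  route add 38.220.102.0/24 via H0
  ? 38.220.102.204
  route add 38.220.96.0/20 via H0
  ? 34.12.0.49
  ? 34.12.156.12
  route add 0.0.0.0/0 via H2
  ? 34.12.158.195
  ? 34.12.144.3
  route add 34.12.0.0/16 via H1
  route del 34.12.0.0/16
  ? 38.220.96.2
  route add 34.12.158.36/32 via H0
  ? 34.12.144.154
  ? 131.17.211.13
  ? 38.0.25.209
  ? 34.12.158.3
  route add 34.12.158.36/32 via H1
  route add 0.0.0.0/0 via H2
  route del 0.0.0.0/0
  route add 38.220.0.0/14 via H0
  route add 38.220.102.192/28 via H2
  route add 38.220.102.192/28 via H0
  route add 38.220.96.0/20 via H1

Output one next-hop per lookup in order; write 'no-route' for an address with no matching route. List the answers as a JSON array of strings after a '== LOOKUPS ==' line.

Trace:
  add 38.220.0.0/16 -> H1 at depth 16
  del 38.220.0.0/16 (clear depth 16)
  add 34.12.0.0/16 -> H2 at depth 16
  add 34.12.158.32/28 -> H1 at depth 28
  lookup 34.12.158.35: bits 0010001000001100100111100010 walk d0:-→d1:-→d2:-→d3:-→d4:-→d5:-→d6:-→d7:-→d8:-→d9:-→d10:-→d11:-→d12:-→d13:-→d14:-→d15:-→d16:H2→d17:-→d18:-→d19:-→d20:-→d21:-→d22:-→d23:-→d24:-→d25:-→d26:-→d27:-→d28:H1 -> H1
  add 38.0.0.0/8 -> H0 at depth 8
  add 34.12.144.0/20 -> H0 at depth 20
  add 38.220.96.0/20 -> H2 at depth 20
  add 38.220.102.204/32 -> H1 at depth 32
  add 34.12.158.0/24 -> H2 at depth 24
  add 34.12.0.0/15 -> H2 at depth 15
  lookup 38.220.102.204: bits 00100110110111000110011011001100 walk d0:-→d1:-→d2:-→d3:-→d4:-→d5:-→d6:-→d7:-→d8:H0→d9:-→d10:-→d11:-→d12:-→d13:-→d14:-→d15:-→d16:-→d17:-→d18:-→d19:-→d20:H2→d21:-→d22:-→d23:-→d24:-→d25:-→d26:-→d27:-→d28:-→d29:-→d30:-→d31:-→d32:H1 -> H1
  add 0.0.0.0/0 -> H0 at depth 0
  add 34.12.156.0/22 -> H0 at depth 22
  lookup 34.12.24.24: bits 0010001000001100 walk d0:H0→d1:-→d2:-→d3:-→d4:-→d5:-→d6:-→d7:-→d8:-→d9:-→d10:-→d11:-→d12:-→d13:-→d14:-→d15:H2→d16:H2 -> H2
  add 38.220.102.0/24 -> H0 at depth 24
  lookup 38.220.102.204: bits 00100110110111000110011011001100 walk d0:H0→d1:-→d2:-→d3:-→d4:-→d5:-→d6:-→d7:-→d8:H0→d9:-→d10:-→d11:-→d12:-→d13:-→d14:-→d15:-→d16:-→d17:-→d18:-→d19:-→d20:H2→d21:-→d22:-→d23:-→d24:H0→d25:-→d26:-→d27:-→d28:-→d29:-→d30:-→d31:-→d32:H1 -> H1
  add 38.220.96.0/20 -> H0 at depth 20
  lookup 34.12.0.49: bits 0010001000001100 walk d0:H0→d1:-→d2:-→d3:-→d4:-→d5:-→d6:-→d7:-→d8:-→d9:-→d10:-→d11:-→d12:-→d13:-→d14:-→d15:H2→d16:H2 -> H2
  lookup 34.12.156.12: bits 0010001000001100100111 walk d0:H0→d1:-→d2:-→d3:-→d4:-→d5:-→d6:-→d7:-→d8:-→d9:-→d10:-→d11:-→d12:-→d13:-→d14:-→d15:H2→d16:H2→d17:-→d18:-→d19:-→d20:H0→d21:-→d22:H0 -> H0
  add 0.0.0.0/0 -> H2 at depth 0
  lookup 34.12.158.195: bits 001000100000110010011110 walk d0:H2→d1:-→d2:-→d3:-→d4:-→d5:-→d6:-→d7:-→d8:-→d9:-→d10:-→d11:-→d12:-→d13:-→d14:-→d15:H2→d16:H2→d17:-→d18:-→d19:-→d20:H0→d21:-→d22:H0→d23:-→d24:H2 -> H2
  lookup 34.12.144.3: bits 00100010000011001001 walk d0:H2→d1:-→d2:-→d3:-→d4:-→d5:-→d6:-→d7:-→d8:-→d9:-→d10:-→d11:-→d12:-→d13:-→d14:-→d15:H2→d16:H2→d17:-→d18:-→d19:-→d20:H0 -> H0
  add 34.12.0.0/16 -> H1 at depth 16
  del 34.12.0.0/16 (clear depth 16)
  lookup 38.220.96.2: bits 001001101101110001100 walk d0:H2→d1:-→d2:-→d3:-→d4:-→d5:-→d6:-→d7:-→d8:H0→d9:-→d10:-→d11:-→d12:-→d13:-→d14:-→d15:-→d16:-→d17:-→d18:-→d19:-→d20:H0→d21:- -> H0
  add 34.12.158.36/32 -> H0 at depth 32
  lookup 34.12.144.154: bits 00100010000011001001 walk d0:H2→d1:-→d2:-→d3:-→d4:-→d5:-→d6:-→d7:-→d8:-→d9:-→d10:-→d11:-→d12:-→d13:-→d14:-→d15:H2→d16:-→d17:-→d18:-→d19:-→d20:H0 -> H0
  lookup 131.17.211.13: bits ε walk d0:H2 -> H2
  lookup 38.0.25.209: bits 00100110 walk d0:H2→d1:-→d2:-→d3:-→d4:-→d5:-→d6:-→d7:-→d8:H0 -> H0
  lookup 34.12.158.3: bits 00100010000011001001111000 walk d0:H2→d1:-→d2:-→d3:-→d4:-→d5:-→d6:-→d7:-→d8:-→d9:-→d10:-→d11:-→d12:-→d13:-→d14:-→d15:H2→d16:-→d17:-→d18:-→d19:-→d20:H0→d21:-→d22:H0→d23:-→d24:H2→d25:-→d26:- -> H2
  add 34.12.158.36/32 -> H1 at depth 32
  add 0.0.0.0/0 -> H2 at depth 0
  del 0.0.0.0/0 (clear depth 0)
  add 38.220.0.0/14 -> H0 at depth 14
  add 38.220.102.192/28 -> H2 at depth 28
  add 38.220.102.192/28 -> H0 at depth 28
  add 38.220.96.0/20 -> H1 at depth 20

== LOOKUPS ==
["H1","H1","H2","H1","H2","H0","H2","H0","H0","H0","H2","H0","H2"]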